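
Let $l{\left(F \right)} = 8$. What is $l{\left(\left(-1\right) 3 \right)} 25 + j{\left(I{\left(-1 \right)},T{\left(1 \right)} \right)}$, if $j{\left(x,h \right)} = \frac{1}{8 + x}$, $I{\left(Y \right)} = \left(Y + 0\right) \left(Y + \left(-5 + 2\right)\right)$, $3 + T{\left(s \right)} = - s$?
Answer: $\frac{2401}{12} \approx 200.08$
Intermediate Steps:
$T{\left(s \right)} = -3 - s$
$I{\left(Y \right)} = Y \left(-3 + Y\right)$ ($I{\left(Y \right)} = Y \left(Y - 3\right) = Y \left(-3 + Y\right)$)
$l{\left(\left(-1\right) 3 \right)} 25 + j{\left(I{\left(-1 \right)},T{\left(1 \right)} \right)} = 8 \cdot 25 + \frac{1}{8 - \left(-3 - 1\right)} = 200 + \frac{1}{8 - -4} = 200 + \frac{1}{8 + 4} = 200 + \frac{1}{12} = \frac{2401}{12}$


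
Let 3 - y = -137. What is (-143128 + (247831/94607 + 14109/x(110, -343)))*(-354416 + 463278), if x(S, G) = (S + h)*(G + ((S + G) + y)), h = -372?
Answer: -84192546253430844827/5403573412 ≈ -1.5581e+10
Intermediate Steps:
y = 140 (y = 3 - 1*(-137) = 3 + 137 = 140)
x(S, G) = (-372 + S)*(140 + S + 2*G) (x(S, G) = (S - 372)*(G + ((S + G) + 140)) = (-372 + S)*(G + ((G + S) + 140)) = (-372 + S)*(G + (140 + G + S)) = (-372 + S)*(140 + S + 2*G))
(-143128 + (247831/94607 + 14109/x(110, -343)))*(-354416 + 463278) = (-143128 + (247831/94607 + 14109/(-52080 + 110² - 744*(-343) - 232*110 + 2*(-343)*110)))*(-354416 + 463278) = (-143128 + (247831*(1/94607) + 14109/(-52080 + 12100 + 255192 - 25520 - 75460)))*108862 = (-143128 + (247831/94607 + 14109/114232))*108862 = (-143128 + 29645040955/10807146824)*108862 = -1546775665584517/10807146824*108862 = -84192546253430844827/5403573412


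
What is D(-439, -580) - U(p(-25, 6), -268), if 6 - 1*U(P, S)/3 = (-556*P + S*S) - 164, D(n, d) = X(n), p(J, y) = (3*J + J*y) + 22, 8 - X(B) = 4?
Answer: 553570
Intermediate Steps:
X(B) = 4 (X(B) = 8 - 1*4 = 8 - 4 = 4)
p(J, y) = 22 + 3*J + J*y
D(n, d) = 4
U(P, S) = 510 - 3*S² + 1668*P (U(P, S) = 18 - 3*((-556*P + S*S) - 164) = 18 - 3*((-556*P + S²) - 164) = 18 - 3*((S² - 556*P) - 164) = 18 - 3*(-164 + S² - 556*P) = 18 + (492 - 3*S² + 1668*P) = 510 - 3*S² + 1668*P)
D(-439, -580) - U(p(-25, 6), -268) = 4 - (510 - 3*(-268)² + 1668*(22 + 3*(-25) - 25*6)) = 4 - (510 - 3*71824 + 1668*(22 - 75 - 150)) = 4 - (510 - 215472 + 1668*(-203)) = 4 - (510 - 215472 - 338604) = 4 - 1*(-553566) = 4 + 553566 = 553570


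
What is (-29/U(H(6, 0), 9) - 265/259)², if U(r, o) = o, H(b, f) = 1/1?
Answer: 97930816/5433561 ≈ 18.023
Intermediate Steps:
H(b, f) = 1
(-29/U(H(6, 0), 9) - 265/259)² = (-29/9 - 265/259)² = (-9896/2331)² = 97930816/5433561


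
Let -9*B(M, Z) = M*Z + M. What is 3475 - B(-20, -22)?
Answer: 10565/3 ≈ 3521.7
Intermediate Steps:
B(M, Z) = -M/9 - M*Z/9 (B(M, Z) = -(M*Z + M)/9 = -(M + M*Z)/9 = -M/9 - M*Z/9)
3475 - B(-20, -22) = 3475 - (-1)*(-20)*(1 - 22)/9 = 3475 - (-1)*(-20)*(-21)/9 = 3475 - 1*(-140/3) = 3475 + 140/3 = 10565/3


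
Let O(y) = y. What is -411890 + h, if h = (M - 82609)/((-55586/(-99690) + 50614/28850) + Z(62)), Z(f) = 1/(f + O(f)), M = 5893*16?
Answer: -16831581299531230/41369870537 ≈ -4.0686e+5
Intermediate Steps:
M = 94288
Z(f) = 1/(2*f) (Z(f) = 1/(f + f) = 1/(2*f))
h = 208254675953700/41369870537 (h = (94288 - 82609)/((-55586/(-99690) + 50614/28850) + (1/2)/62) = 11679/((-55586*(-1/99690) + 50614*(1/28850)) + (1/2)*(1/62)) = 11679/((27793/49845 + 25307/14425) + 1/124) = 11679/(332468288/143802825 + 1/124) = 11679/(41369870537/17831550300) = 11679*(17831550300/41369870537) = 208254675953700/41369870537 ≈ 5034.0)
-411890 + h = -411890 + 208254675953700/41369870537 = -16831581299531230/41369870537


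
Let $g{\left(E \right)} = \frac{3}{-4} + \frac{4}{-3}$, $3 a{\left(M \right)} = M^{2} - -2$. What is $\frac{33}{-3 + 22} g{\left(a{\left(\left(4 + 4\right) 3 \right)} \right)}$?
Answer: $- \frac{275}{76} \approx -3.6184$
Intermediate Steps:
$a{\left(M \right)} = \frac{2}{3} + \frac{M^{2}}{3}$ ($a{\left(M \right)} = \frac{M^{2} - -2}{3} = \frac{M^{2} + 2}{3} = \frac{2 + M^{2}}{3} = \frac{2}{3} + \frac{M^{2}}{3}$)
$g{\left(E \right)} = - \frac{25}{12}$ ($g{\left(E \right)} = 3 \left(- \frac{1}{4}\right) + 4 \left(- \frac{1}{3}\right) = - \frac{3}{4} - \frac{4}{3} = - \frac{25}{12}$)
$\frac{33}{-3 + 22} g{\left(a{\left(\left(4 + 4\right) 3 \right)} \right)} = \frac{33}{-3 + 22} \left(- \frac{25}{12}\right) = \frac{33}{19} \left(- \frac{25}{12}\right) = - \frac{275}{76}$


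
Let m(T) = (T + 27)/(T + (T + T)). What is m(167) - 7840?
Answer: -3927646/501 ≈ -7839.6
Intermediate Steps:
m(T) = (27 + T)/(3*T) (m(T) = (27 + T)/(T + 2*T) = (27 + T)/((3*T)) = (27 + T)*(1/(3*T)) = (27 + T)/(3*T))
m(167) - 7840 = (⅓)*(27 + 167)/167 - 7840 = (⅓)*(1/167)*194 - 7840 = 194/501 - 7840 = -3927646/501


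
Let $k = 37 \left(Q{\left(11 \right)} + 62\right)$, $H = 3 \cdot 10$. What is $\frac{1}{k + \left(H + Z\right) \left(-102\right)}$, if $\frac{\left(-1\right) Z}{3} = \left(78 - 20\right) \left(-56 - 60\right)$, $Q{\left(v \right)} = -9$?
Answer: $- \frac{1}{2059867} \approx -4.8547 \cdot 10^{-7}$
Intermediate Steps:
$H = 30$
$Z = 20184$ ($Z = - 3 \left(78 - 20\right) \left(-56 - 60\right) = - 3 \cdot 58 \left(-116\right) = \left(-3\right) \left(-6728\right) = 20184$)
$k = 1961$ ($k = 37 \left(-9 + 62\right) = 37 \cdot 53 = 1961$)
$\frac{1}{k + \left(H + Z\right) \left(-102\right)} = \frac{1}{1961 + \left(30 + 20184\right) \left(-102\right)} = \frac{1}{1961 + 20214 \left(-102\right)} = \frac{1}{1961 - 2061828} = \frac{1}{-2059867} = - \frac{1}{2059867}$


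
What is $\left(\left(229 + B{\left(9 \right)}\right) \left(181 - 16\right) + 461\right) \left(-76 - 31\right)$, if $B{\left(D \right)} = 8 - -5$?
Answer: $-4321837$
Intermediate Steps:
$B{\left(D \right)} = 13$ ($B{\left(D \right)} = 8 + 5 = 13$)
$\left(\left(229 + B{\left(9 \right)}\right) \left(181 - 16\right) + 461\right) \left(-76 - 31\right) = \left(\left(229 + 13\right) \left(181 - 16\right) + 461\right) \left(-76 - 31\right) = \left(242 \cdot 165 + 461\right) \left(-107\right) = \left(39930 + 461\right) \left(-107\right) = 40391 \left(-107\right) = -4321837$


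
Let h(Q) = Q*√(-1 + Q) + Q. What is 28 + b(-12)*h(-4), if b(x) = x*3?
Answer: 172 + 144*I*√5 ≈ 172.0 + 321.99*I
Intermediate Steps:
b(x) = 3*x
h(Q) = Q + Q*√(-1 + Q)
28 + b(-12)*h(-4) = 28 + (3*(-12))*(-4*(1 + √(-1 - 4))) = 28 - (-144)*(1 + √(-5)) = 28 - (-144)*(1 + I*√5) = 28 - 36*(-4 - 4*I*√5) = 28 + (144 + 144*I*√5) = 172 + 144*I*√5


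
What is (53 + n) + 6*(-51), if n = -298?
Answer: -551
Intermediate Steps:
(53 + n) + 6*(-51) = (53 - 298) + 6*(-51) = -245 - 306 = -551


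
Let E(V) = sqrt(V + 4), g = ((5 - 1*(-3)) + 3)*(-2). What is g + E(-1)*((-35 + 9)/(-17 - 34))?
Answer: -22 + 26*sqrt(3)/51 ≈ -21.117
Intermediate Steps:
g = -22 (g = ((5 + 3) + 3)*(-2) = (8 + 3)*(-2) = 11*(-2) = -22)
E(V) = sqrt(4 + V)
g + E(-1)*((-35 + 9)/(-17 - 34)) = -22 + sqrt(4 - 1)*((-35 + 9)/(-17 - 34)) = -22 + sqrt(3)*(-26/(-51)) = -22 + sqrt(3)*(-26*(-1/51)) = -22 + sqrt(3)*(26/51) = -22 + 26*sqrt(3)/51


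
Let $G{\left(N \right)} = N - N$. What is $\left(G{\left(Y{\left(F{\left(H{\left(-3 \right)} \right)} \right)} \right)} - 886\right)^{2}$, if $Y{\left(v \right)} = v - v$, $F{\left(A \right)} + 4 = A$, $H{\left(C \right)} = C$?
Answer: $784996$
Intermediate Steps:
$F{\left(A \right)} = -4 + A$
$Y{\left(v \right)} = 0$
$G{\left(N \right)} = 0$
$\left(G{\left(Y{\left(F{\left(H{\left(-3 \right)} \right)} \right)} \right)} - 886\right)^{2} = \left(0 - 886\right)^{2} = \left(-886\right)^{2} = 784996$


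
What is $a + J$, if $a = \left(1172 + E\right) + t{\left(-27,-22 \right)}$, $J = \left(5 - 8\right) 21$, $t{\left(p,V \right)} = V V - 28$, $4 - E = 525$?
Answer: $1044$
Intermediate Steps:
$E = -521$ ($E = 4 - 525 = -521$)
$t{\left(p,V \right)} = -28 + V^{2}$ ($t{\left(p,V \right)} = V^{2} - 28 = -28 + V^{2}$)
$J = -63$ ($J = \left(-3\right) 21 = -63$)
$a = 1107$ ($a = \left(1172 - 521\right) - \left(28 - \left(-22\right)^{2}\right) = 651 + \left(-28 + 484\right) = 651 + 456 = 1107$)
$a + J = 1107 - 63 = 1044$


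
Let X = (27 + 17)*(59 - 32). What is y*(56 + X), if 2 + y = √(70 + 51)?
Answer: 11196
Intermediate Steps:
y = 9 (y = -2 + √(70 + 51) = -2 + √121 = -2 + 11 = 9)
X = 1188 (X = 44*27 = 1188)
y*(56 + X) = 9*(56 + 1188) = 9*1244 = 11196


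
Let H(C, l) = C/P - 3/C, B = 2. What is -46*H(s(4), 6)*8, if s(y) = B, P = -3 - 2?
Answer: 3496/5 ≈ 699.20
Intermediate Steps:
P = -5
s(y) = 2
H(C, l) = -3/C - C/5 (H(C, l) = C/(-5) - 3/C = C*(-1/5) - 3/C = -C/5 - 3/C = -3/C - C/5)
-46*H(s(4), 6)*8 = -46*(-3/2 - 1/5*2)*8 = -46*(-3*1/2 - 2/5)*8 = -46*(-3/2 - 2/5)*8 = -46*(-19/10)*8 = (437/5)*8 = 3496/5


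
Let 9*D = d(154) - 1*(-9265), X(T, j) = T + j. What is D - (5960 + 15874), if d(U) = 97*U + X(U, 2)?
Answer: -172147/9 ≈ -19127.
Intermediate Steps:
d(U) = 2 + 98*U (d(U) = 97*U + (U + 2) = 97*U + (2 + U) = 2 + 98*U)
D = 24359/9 (D = ((2 + 98*154) - 1*(-9265))/9 = ((2 + 15092) + 9265)/9 = (15094 + 9265)/9 = (⅑)*24359 = 24359/9 ≈ 2706.6)
D - (5960 + 15874) = 24359/9 - (5960 + 15874) = 24359/9 - 1*21834 = 24359/9 - 21834 = -172147/9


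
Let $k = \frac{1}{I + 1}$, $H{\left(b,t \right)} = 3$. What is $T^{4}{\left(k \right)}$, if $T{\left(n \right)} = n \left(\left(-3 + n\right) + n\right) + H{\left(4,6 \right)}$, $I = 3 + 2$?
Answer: $\frac{279841}{6561} \approx 42.652$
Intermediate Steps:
$I = 5$
$k = \frac{1}{6}$ ($k = \frac{1}{5 + 1} = \frac{1}{6} \approx 0.16667$)
$T{\left(n \right)} = 3 + n \left(-3 + 2 n\right)$ ($T{\left(n \right)} = n \left(\left(-3 + n\right) + n\right) + 3 = n \left(-3 + 2 n\right) + 3 = 3 + n \left(-3 + 2 n\right)$)
$T^{4}{\left(k \right)} = \left(3 - \frac{1}{2} + \frac{2}{36}\right)^{4} = \left(3 - \frac{1}{2} + 2 \cdot \frac{1}{36}\right)^{4} = \left(3 - \frac{1}{2} + \frac{1}{18}\right)^{4} = \left(\frac{23}{9}\right)^{4} = \frac{279841}{6561}$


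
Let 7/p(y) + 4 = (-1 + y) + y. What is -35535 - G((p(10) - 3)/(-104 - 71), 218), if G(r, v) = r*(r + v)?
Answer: -244880106319/6890625 ≈ -35538.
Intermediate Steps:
p(y) = 7/(-5 + 2*y) (p(y) = 7/(-4 + ((-1 + y) + y)) = 7/(-4 + (-1 + 2*y)) = 7/(-5 + 2*y))
-35535 - G((p(10) - 3)/(-104 - 71), 218) = -35535 - (7/(-5 + 2*10) - 3)/(-104 - 71)*((7/(-5 + 2*10) - 3)/(-104 - 71) + 218) = -35535 - (7/(-5 + 20) - 3)/(-175)*((7/(-5 + 20) - 3)/(-175) + 218) = -35535 - (7/15 - 3)*(-1/175)*((7/15 - 3)*(-1/175) + 218) = -35535 - (-38/15*(-1/175))*(-38/15*(-1/175) + 218) = -35535 - 38*(38/2625 + 218)/2625 = -35535 - 38*572288/(2625*2625) = -35535 - 1*21746944/6890625 = -35535 - 21746944/6890625 = -244880106319/6890625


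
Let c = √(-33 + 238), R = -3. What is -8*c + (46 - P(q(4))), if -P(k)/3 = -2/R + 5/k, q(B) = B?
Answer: 207/4 - 8*√205 ≈ -62.793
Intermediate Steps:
P(k) = -2 - 15/k (P(k) = -3*(-2/(-3) + 5/k) = -3*(-2*(-⅓) + 5/k) = -3*(⅔ + 5/k) = -2 - 15/k)
c = √205 ≈ 14.318
-8*c + (46 - P(q(4))) = -8*√205 + (46 - (-2 - 15/4)) = -8*√205 + (46 - 1*(-23/4)) = -8*√205 + (46 + 23/4) = -8*√205 + 207/4 = 207/4 - 8*√205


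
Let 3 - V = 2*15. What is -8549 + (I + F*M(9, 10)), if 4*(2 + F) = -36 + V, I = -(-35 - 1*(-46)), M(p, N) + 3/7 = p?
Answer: -60985/7 ≈ -8712.1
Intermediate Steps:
M(p, N) = -3/7 + p
I = -11 (I = -(-35 + 46) = -1*11 = -11)
V = -27 (V = 3 - 2*15 = 3 - 1*30 = 3 - 30 = -27)
F = -71/4 (F = -2 + (-36 - 27)/4 = -2 + (1/4)*(-63) = -2 - 63/4 = -71/4 ≈ -17.750)
-8549 + (I + F*M(9, 10)) = -8549 + (-11 - 71*(-3/7 + 9)/4) = -8549 + (-11 - 71/4*60/7) = -8549 + (-11 - 1065/7) = -8549 - 1142/7 = -60985/7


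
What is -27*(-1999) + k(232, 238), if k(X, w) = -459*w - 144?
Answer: -55413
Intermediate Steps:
k(X, w) = -144 - 459*w
-27*(-1999) + k(232, 238) = -27*(-1999) + (-144 - 459*238) = 53973 + (-144 - 109242) = 53973 - 109386 = -55413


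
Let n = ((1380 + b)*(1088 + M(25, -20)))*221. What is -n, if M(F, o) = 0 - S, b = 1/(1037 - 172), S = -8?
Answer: -289133481416/865 ≈ -3.3426e+8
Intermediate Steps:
b = 1/865 ≈ 0.0011561
M(F, o) = 8 (M(F, o) = 0 - 1*(-8) = 0 + 8 = 8)
n = 289133481416/865 (n = ((1380 + 1/865)*(1088 + 8))*221 = ((1193701/865)*1096)*221 = (1308296296/865)*221 = 289133481416/865 ≈ 3.3426e+8)
-n = -1*289133481416/865 = -289133481416/865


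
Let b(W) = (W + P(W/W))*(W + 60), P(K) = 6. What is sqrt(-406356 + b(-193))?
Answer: I*sqrt(381485) ≈ 617.64*I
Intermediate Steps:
b(W) = (6 + W)*(60 + W) (b(W) = (W + 6)*(W + 60) = (6 + W)*(60 + W))
sqrt(-406356 + b(-193)) = sqrt(-406356 + (360 + (-193)**2 + 66*(-193))) = sqrt(-406356 + (360 + 37249 - 12738)) = sqrt(-406356 + 24871) = sqrt(-381485) = I*sqrt(381485)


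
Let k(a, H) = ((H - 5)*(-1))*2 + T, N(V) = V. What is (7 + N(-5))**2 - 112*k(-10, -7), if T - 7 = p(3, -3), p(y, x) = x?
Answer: -3132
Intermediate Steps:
T = 4 (T = 7 - 3 = 4)
k(a, H) = 14 - 2*H (k(a, H) = ((H - 5)*(-1))*2 + 4 = ((-5 + H)*(-1))*2 + 4 = (5 - H)*2 + 4 = (10 - 2*H) + 4 = 14 - 2*H)
(7 + N(-5))**2 - 112*k(-10, -7) = (7 - 5)**2 - 112*(14 - 2*(-7)) = 2**2 - 112*(14 + 14) = 4 - 112*28 = 4 - 3136 = -3132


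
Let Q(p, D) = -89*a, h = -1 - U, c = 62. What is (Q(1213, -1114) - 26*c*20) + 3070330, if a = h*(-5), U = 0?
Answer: 3037645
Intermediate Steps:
h = -1 (h = -1 - 1*0 = -1 + 0 = -1)
a = 5 (a = -1*(-5) = 5)
Q(p, D) = -445 (Q(p, D) = -89*5 = -445)
(Q(1213, -1114) - 26*c*20) + 3070330 = (-445 - 26*62*20) + 3070330 = (-445 - 1612*20) + 3070330 = (-445 - 32240) + 3070330 = -32685 + 3070330 = 3037645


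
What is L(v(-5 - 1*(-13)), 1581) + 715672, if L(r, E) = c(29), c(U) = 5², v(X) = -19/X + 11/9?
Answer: 715697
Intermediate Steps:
v(X) = 11/9 - 19/X (v(X) = -19/X + 11*(⅑) = -19/X + 11/9 = 11/9 - 19/X)
c(U) = 25
L(r, E) = 25
L(v(-5 - 1*(-13)), 1581) + 715672 = 25 + 715672 = 715697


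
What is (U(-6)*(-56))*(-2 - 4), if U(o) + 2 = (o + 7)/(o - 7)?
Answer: -9072/13 ≈ -697.85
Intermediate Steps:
U(o) = -2 + (7 + o)/(-7 + o) (U(o) = -2 + (o + 7)/(o - 7) = -2 + (7 + o)/(-7 + o))
(U(-6)*(-56))*(-2 - 4) = (((21 - 1*(-6))/(-7 - 6))*(-56))*(-2 - 4) = (((21 + 6)/(-13))*(-56))*(-6) = (-1/13*27*(-56))*(-6) = -27/13*(-56)*(-6) = (1512/13)*(-6) = -9072/13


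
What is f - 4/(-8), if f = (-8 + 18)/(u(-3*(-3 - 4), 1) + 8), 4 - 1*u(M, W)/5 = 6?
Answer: -9/2 ≈ -4.5000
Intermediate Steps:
u(M, W) = -10 (u(M, W) = 20 - 5*6 = 20 - 30 = -10)
f = -5 (f = (-8 + 18)/(-10 + 8) = 10/(-2) = 10*(-½) = -5)
f - 4/(-8) = -5 - 4/(-8) = -5 - 4*(-⅛) = -5 + ½ = -9/2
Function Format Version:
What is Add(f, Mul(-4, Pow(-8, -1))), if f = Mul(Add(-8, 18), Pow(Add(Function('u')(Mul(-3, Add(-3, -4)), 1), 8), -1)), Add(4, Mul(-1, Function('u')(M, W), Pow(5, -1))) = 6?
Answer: Rational(-9, 2) ≈ -4.5000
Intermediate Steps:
Function('u')(M, W) = -10 (Function('u')(M, W) = Add(20, Mul(-5, 6)) = Add(20, -30) = -10)
f = -5 (f = Mul(Add(-8, 18), Pow(Add(-10, 8), -1)) = Mul(10, Pow(-2, -1)) = Mul(10, Rational(-1, 2)) = -5)
Add(f, Mul(-4, Pow(-8, -1))) = Add(-5, Mul(-4, Pow(-8, -1))) = Add(-5, Mul(-4, Rational(-1, 8))) = Add(-5, Rational(1, 2)) = Rational(-9, 2)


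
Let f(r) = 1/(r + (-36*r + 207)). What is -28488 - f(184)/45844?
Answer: -8140322134175/285745652 ≈ -28488.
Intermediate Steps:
f(r) = 1/(207 - 35*r) (f(r) = 1/(r + (207 - 36*r)) = 1/(207 - 35*r))
-28488 - f(184)/45844 = -28488 - (-1/(-207 + 35*184))/45844 = -28488 - (-1/(-207 + 6440))/45844 = -28488 - (-1/6233)/45844 = -28488 - (-1*1/6233)/45844 = -28488 - (-1)/(6233*45844) = -28488 - 1*(-1/285745652) = -28488 + 1/285745652 = -8140322134175/285745652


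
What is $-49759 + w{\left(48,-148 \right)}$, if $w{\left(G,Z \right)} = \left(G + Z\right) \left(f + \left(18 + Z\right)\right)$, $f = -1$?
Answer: $-36659$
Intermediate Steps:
$w{\left(G,Z \right)} = \left(17 + Z\right) \left(G + Z\right)$ ($w{\left(G,Z \right)} = \left(G + Z\right) \left(-1 + \left(18 + Z\right)\right) = \left(G + Z\right) \left(17 + Z\right) = \left(17 + Z\right) \left(G + Z\right)$)
$-49759 + w{\left(48,-148 \right)} = -49759 + \left(\left(-148\right)^{2} + 17 \cdot 48 + 17 \left(-148\right) + 48 \left(-148\right)\right) = -49759 + \left(21904 + 816 - 2516 - 7104\right) = -49759 + 13100 = -36659$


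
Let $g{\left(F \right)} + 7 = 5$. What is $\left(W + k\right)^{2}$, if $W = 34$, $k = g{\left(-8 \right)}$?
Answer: $1024$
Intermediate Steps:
$g{\left(F \right)} = -2$ ($g{\left(F \right)} = -7 + 5 = -2$)
$k = -2$
$\left(W + k\right)^{2} = \left(34 - 2\right)^{2} = 32^{2} = 1024$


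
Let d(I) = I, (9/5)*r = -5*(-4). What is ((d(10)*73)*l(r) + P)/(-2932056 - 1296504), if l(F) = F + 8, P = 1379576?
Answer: -783859/2378565 ≈ -0.32955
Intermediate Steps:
r = 100/9 (r = 5*(-5*(-4))/9 = (5/9)*20 = 100/9 ≈ 11.111)
l(F) = 8 + F
((d(10)*73)*l(r) + P)/(-2932056 - 1296504) = ((10*73)*(8 + 100/9) + 1379576)/(-2932056 - 1296504) = (730*(172/9) + 1379576)/(-4228560) = (125560/9 + 1379576)*(-1/4228560) = (12541744/9)*(-1/4228560) = -783859/2378565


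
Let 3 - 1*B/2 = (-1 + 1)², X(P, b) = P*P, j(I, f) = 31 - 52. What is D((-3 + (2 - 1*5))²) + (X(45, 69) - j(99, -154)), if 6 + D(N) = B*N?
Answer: 2256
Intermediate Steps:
j(I, f) = -21
X(P, b) = P²
B = 6 (B = 6 - 2*(-1 + 1)² = 6 - 2*0² = 6 - 2*0 = 6 + 0 = 6)
D(N) = -6 + 6*N
D((-3 + (2 - 1*5))²) + (X(45, 69) - j(99, -154)) = (-6 + 6*(-3 + (2 - 1*5))²) + (45² - 1*(-21)) = (-6 + 6*(-3 + (2 - 5))²) + (2025 + 21) = (-6 + 6*(-3 - 3)²) + 2046 = (-6 + 6*(-6)²) + 2046 = (-6 + 6*36) + 2046 = (-6 + 216) + 2046 = 210 + 2046 = 2256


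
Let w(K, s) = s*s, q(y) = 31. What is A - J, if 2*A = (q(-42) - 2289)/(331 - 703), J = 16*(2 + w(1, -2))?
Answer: -34583/372 ≈ -92.965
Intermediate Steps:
w(K, s) = s**2
J = 96 (J = 16*(2 + (-2)**2) = 16*(2 + 4) = 16*6 = 96)
A = 1129/372 (A = ((31 - 2289)/(331 - 703))/2 = (-2258/(-372))/2 = (-2258*(-1/372))/2 = (1/2)*(1129/186) = 1129/372 ≈ 3.0349)
A - J = 1129/372 - 1*96 = 1129/372 - 96 = -34583/372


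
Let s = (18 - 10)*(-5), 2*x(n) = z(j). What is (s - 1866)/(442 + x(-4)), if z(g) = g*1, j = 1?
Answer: -3812/885 ≈ -4.3073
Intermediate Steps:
z(g) = g
x(n) = ½ (x(n) = (½)*1 = ½)
s = -40 (s = 8*(-5) = -40)
(s - 1866)/(442 + x(-4)) = (-40 - 1866)/(442 + ½) = -1906/885/2 = -1906*2/885 = -3812/885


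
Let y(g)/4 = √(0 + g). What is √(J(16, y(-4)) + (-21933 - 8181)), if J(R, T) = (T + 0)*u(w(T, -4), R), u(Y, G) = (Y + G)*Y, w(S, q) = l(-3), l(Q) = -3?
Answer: √(-30114 - 312*I) ≈ 0.8989 - 173.54*I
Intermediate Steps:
w(S, q) = -3
y(g) = 4*√g (y(g) = 4*√(0 + g) = 4*√g)
u(Y, G) = Y*(G + Y) (u(Y, G) = (G + Y)*Y = Y*(G + Y))
J(R, T) = T*(9 - 3*R) (J(R, T) = (T + 0)*(-3*(R - 3)) = T*(-3*(-3 + R)) = T*(9 - 3*R))
√(J(16, y(-4)) + (-21933 - 8181)) = √(3*(4*√(-4))*(3 - 1*16) + (-21933 - 8181)) = √(3*(4*(2*I))*(3 - 16) - 30114) = √(3*(8*I)*(-13) - 30114) = √(-312*I - 30114) = √(-30114 - 312*I)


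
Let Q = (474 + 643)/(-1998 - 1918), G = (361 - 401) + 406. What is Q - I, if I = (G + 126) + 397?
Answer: -3482441/3916 ≈ -889.29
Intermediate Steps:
G = 366 (G = -40 + 406 = 366)
I = 889 (I = (366 + 126) + 397 = 492 + 397 = 889)
Q = -1117/3916 (Q = 1117/(-3916) = 1117*(-1/3916) = -1117/3916 ≈ -0.28524)
Q - I = -1117/3916 - 1*889 = -1117/3916 - 889 = -3482441/3916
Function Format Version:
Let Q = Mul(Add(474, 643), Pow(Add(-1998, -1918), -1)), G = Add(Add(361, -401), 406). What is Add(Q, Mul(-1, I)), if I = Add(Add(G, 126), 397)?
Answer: Rational(-3482441, 3916) ≈ -889.29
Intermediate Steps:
G = 366 (G = Add(-40, 406) = 366)
I = 889 (I = Add(Add(366, 126), 397) = Add(492, 397) = 889)
Q = Rational(-1117, 3916) (Q = Mul(1117, Pow(-3916, -1)) = Mul(1117, Rational(-1, 3916)) = Rational(-1117, 3916) ≈ -0.28524)
Add(Q, Mul(-1, I)) = Add(Rational(-1117, 3916), Mul(-1, 889)) = Add(Rational(-1117, 3916), -889) = Rational(-3482441, 3916)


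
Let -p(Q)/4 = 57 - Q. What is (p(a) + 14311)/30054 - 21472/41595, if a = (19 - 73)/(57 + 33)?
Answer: -19878977/416698710 ≈ -0.047706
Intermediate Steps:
a = -⅗ (a = -54/90 = -54*1/90 = -⅗ ≈ -0.60000)
p(Q) = -228 + 4*Q (p(Q) = -4*(57 - Q) = -228 + 4*Q)
(p(a) + 14311)/30054 - 21472/41595 = ((-228 + 4*(-⅗)) + 14311)/30054 - 21472/41595 = ((-228 - 12/5) + 14311)*(1/30054) - 21472*1/41595 = (-1152/5 + 14311)*(1/30054) - 21472/41595 = (70403/5)*(1/30054) - 21472/41595 = 70403/150270 - 21472/41595 = -19878977/416698710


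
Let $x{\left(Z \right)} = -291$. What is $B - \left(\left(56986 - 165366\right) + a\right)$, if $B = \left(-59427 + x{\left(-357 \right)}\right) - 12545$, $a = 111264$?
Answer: $-75147$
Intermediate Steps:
$B = -72263$ ($B = \left(-59427 - 291\right) - 12545 = -59718 - 12545 = -72263$)
$B - \left(\left(56986 - 165366\right) + a\right) = -72263 - \left(\left(56986 - 165366\right) + 111264\right) = -72263 - \left(-108380 + 111264\right) = -72263 - 2884 = -75147$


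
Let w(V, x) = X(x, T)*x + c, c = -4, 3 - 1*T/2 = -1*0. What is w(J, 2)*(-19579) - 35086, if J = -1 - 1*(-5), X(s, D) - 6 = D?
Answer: -426666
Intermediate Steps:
T = 6 (T = 6 - (-2)*0 = 6 - 2*0 = 6 + 0 = 6)
X(s, D) = 6 + D
J = 4 (J = -1 + 5 = 4)
w(V, x) = -4 + 12*x (w(V, x) = (6 + 6)*x - 4 = 12*x - 4 = -4 + 12*x)
w(J, 2)*(-19579) - 35086 = (-4 + 12*2)*(-19579) - 35086 = (-4 + 24)*(-19579) - 35086 = 20*(-19579) - 35086 = -391580 - 35086 = -426666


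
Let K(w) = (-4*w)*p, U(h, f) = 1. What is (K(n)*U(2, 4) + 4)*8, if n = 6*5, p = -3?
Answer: 2912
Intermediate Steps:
n = 30
K(w) = 12*w (K(w) = -4*w*(-3) = 12*w)
(K(n)*U(2, 4) + 4)*8 = ((12*30)*1 + 4)*8 = (360*1 + 4)*8 = (360 + 4)*8 = 364*8 = 2912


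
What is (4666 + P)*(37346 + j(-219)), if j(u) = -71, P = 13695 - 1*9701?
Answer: 322801500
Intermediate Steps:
P = 3994 (P = 13695 - 9701 = 3994)
(4666 + P)*(37346 + j(-219)) = (4666 + 3994)*(37346 - 71) = 8660*37275 = 322801500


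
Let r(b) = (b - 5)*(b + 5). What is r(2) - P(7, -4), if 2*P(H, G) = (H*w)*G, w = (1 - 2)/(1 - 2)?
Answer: -7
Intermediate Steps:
w = 1 (w = -1/(-1) = -1*(-1) = 1)
P(H, G) = G*H/2 (P(H, G) = ((H*1)*G)/2 = (H*G)/2 = (G*H)/2 = G*H/2)
r(b) = (-5 + b)*(5 + b)
r(2) - P(7, -4) = (-25 + 2²) - (-4)*7/2 = (-25 + 4) - 1*(-14) = -21 + 14 = -7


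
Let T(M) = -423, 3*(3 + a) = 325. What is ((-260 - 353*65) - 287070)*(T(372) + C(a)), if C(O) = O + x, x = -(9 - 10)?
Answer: 98253750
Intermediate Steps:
a = 316/3 (a = -3 + (⅓)*325 = -3 + 325/3 = 316/3 ≈ 105.33)
x = 1 (x = -1*(-1) = 1)
C(O) = 1 + O (C(O) = O + 1 = 1 + O)
((-260 - 353*65) - 287070)*(T(372) + C(a)) = ((-260 - 353*65) - 287070)*(-423 + (1 + 316/3)) = ((-260 - 22945) - 287070)*(-423 + 319/3) = (-23205 - 287070)*(-950/3) = -310275*(-950/3) = 98253750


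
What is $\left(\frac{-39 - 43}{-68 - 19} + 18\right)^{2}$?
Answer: $\frac{2715904}{7569} \approx 358.82$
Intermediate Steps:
$\left(\frac{-39 - 43}{-68 - 19} + 18\right)^{2} = \left(- \frac{82}{-68 - 19} + 18\right)^{2} = \left(- \frac{82}{-87} + 18\right)^{2} = \left(\left(-82\right) \left(- \frac{1}{87}\right) + 18\right)^{2} = \left(\frac{82}{87} + 18\right)^{2} = \left(\frac{1648}{87}\right)^{2} = \frac{2715904}{7569}$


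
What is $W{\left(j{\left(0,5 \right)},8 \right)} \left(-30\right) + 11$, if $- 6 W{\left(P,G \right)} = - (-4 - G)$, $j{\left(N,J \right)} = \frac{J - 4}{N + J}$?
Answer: $71$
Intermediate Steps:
$j{\left(N,J \right)} = \frac{-4 + J}{J + N}$
$W{\left(P,G \right)} = - \frac{2}{3} - \frac{G}{6}$ ($W{\left(P,G \right)} = - \frac{\left(-1\right) \left(-4 - G\right)}{6} = - \frac{4 + G}{6} = - \frac{2}{3} - \frac{G}{6}$)
$W{\left(j{\left(0,5 \right)},8 \right)} \left(-30\right) + 11 = \left(- \frac{2}{3} - \frac{4}{3}\right) \left(-30\right) + 11 = \left(-2\right) \left(-30\right) + 11 = 60 + 11 = 71$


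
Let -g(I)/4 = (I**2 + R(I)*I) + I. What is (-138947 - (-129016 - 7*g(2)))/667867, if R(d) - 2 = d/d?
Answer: -10267/667867 ≈ -0.015373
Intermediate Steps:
R(d) = 3 (R(d) = 2 + d/d = 2 + 1 = 3)
g(I) = -16*I - 4*I**2 (g(I) = -4*((I**2 + 3*I) + I) = -4*(I**2 + 4*I) = -16*I - 4*I**2)
(-138947 - (-129016 - 7*g(2)))/667867 = (-138947 - (-129016 - (-28)*2*(4 + 2)))/667867 = (-138947 - (-129016 - (-28)*2*6))*(1/667867) = (-138947 - (-129016 - 7*(-48)))*(1/667867) = (-138947 - (-129016 + 336))*(1/667867) = (-138947 - 1*(-128680))*(1/667867) = (-138947 + 128680)*(1/667867) = -10267*1/667867 = -10267/667867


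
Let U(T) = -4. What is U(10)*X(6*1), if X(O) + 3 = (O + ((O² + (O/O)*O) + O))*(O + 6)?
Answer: -2580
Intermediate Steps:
X(O) = -3 + (6 + O)*(O² + 3*O) (X(O) = -3 + (O + ((O² + (O/O)*O) + O))*(O + 6) = -3 + (O + ((O² + 1*O) + O))*(6 + O) = -3 + (O + ((O² + O) + O))*(6 + O) = -3 + (O + ((O + O²) + O))*(6 + O) = -3 + (O + (O² + 2*O))*(6 + O) = -3 + (O² + 3*O)*(6 + O) = -3 + (6 + O)*(O² + 3*O))
U(10)*X(6*1) = -4*(-3 + (6*1)³ + 9*(6*1)² + 18*(6*1)) = -4*(-3 + 6³ + 9*6² + 18*6) = -4*(-3 + 216 + 9*36 + 108) = -4*(-3 + 216 + 324 + 108) = -4*645 = -2580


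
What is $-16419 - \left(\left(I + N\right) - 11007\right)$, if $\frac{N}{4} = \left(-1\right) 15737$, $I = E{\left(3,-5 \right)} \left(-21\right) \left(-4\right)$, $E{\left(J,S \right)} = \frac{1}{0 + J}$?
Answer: $57508$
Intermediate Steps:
$E{\left(J,S \right)} = \frac{1}{J}$
$I = 28$ ($I = \frac{1}{3} \left(-21\right) \left(-4\right) = \left(-7\right) \left(-4\right) = 28$)
$N = -62948$ ($N = 4 \left(\left(-1\right) 15737\right) = 4 \left(-15737\right) = -62948$)
$-16419 - \left(\left(I + N\right) - 11007\right) = -16419 - \left(\left(28 - 62948\right) - 11007\right) = -16419 - \left(-62920 - 11007\right) = -16419 - -73927 = -16419 + 73927 = 57508$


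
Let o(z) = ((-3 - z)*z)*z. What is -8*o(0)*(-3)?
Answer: 0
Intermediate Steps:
o(z) = z**2*(-3 - z) (o(z) = (z*(-3 - z))*z = z**2*(-3 - z))
-8*o(0)*(-3) = -8*0**2*(-3 - 1*0)*(-3) = -0*(-3 + 0)*(-3) = -0*(-3)*(-3) = -8*0*(-3) = 0*(-3) = 0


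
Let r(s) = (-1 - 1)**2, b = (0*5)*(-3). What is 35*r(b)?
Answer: 140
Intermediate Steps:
b = 0 (b = 0*(-3) = 0)
r(s) = 4 (r(s) = (-2)**2 = 4)
35*r(b) = 35*4 = 140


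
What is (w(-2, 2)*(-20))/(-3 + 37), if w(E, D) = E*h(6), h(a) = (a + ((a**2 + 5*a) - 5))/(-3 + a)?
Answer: 1340/51 ≈ 26.275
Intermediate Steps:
h(a) = (-5 + a**2 + 6*a)/(-3 + a) (h(a) = (a + (-5 + a**2 + 5*a))/(-3 + a) = (-5 + a**2 + 6*a)/(-3 + a))
w(E, D) = 67*E/3 (w(E, D) = E*((-5 + 6**2 + 6*6)/(-3 + 6)) = E*((-5 + 36 + 36)/3) = E*((1/3)*67) = E*(67/3) = 67*E/3)
(w(-2, 2)*(-20))/(-3 + 37) = (((67/3)*(-2))*(-20))/(-3 + 37) = -134/3*(-20)/34 = (2680/3)*(1/34) = 1340/51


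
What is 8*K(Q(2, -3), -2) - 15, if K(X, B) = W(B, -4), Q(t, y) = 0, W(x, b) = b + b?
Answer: -79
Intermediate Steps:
W(x, b) = 2*b
K(X, B) = -8 (K(X, B) = 2*(-4) = -8)
8*K(Q(2, -3), -2) - 15 = 8*(-8) - 15 = -64 - 15 = -79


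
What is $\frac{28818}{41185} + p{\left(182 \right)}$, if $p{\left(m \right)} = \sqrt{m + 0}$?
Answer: $\frac{28818}{41185} + \sqrt{182} \approx 14.19$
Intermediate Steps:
$p{\left(m \right)} = \sqrt{m}$
$\frac{28818}{41185} + p{\left(182 \right)} = \frac{28818}{41185} + \sqrt{182}$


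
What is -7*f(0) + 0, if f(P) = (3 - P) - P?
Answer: -21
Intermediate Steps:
f(P) = 3 - 2*P
-7*f(0) + 0 = -7*(3 - 2*0) + 0 = -7*(3 + 0) + 0 = -7*3 + 0 = -21 + 0 = -21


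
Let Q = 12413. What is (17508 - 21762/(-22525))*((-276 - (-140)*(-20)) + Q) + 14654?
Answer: 3682744488044/22525 ≈ 1.6350e+8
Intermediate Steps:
(17508 - 21762/(-22525))*((-276 - (-140)*(-20)) + Q) + 14654 = (17508 - 21762/(-22525))*((-276 - (-140)*(-20)) + 12413) + 14654 = (17508 - 21762*(-1/22525))*((-276 - 1*2800) + 12413) + 14654 = (17508 + 21762/22525)*((-276 - 2800) + 12413) + 14654 = 394389462*(-3076 + 12413)/22525 + 14654 = (394389462/22525)*9337 + 14654 = 3682414406694/22525 + 14654 = 3682744488044/22525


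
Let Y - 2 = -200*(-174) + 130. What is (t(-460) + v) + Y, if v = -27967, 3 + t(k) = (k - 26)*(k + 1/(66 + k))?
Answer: 45413077/197 ≈ 2.3052e+5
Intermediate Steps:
t(k) = -3 + (-26 + k)*(k + 1/(66 + k)) (t(k) = -3 + (k - 26)*(k + 1/(66 + k)) = -3 + (-26 + k)*(k + 1/(66 + k)))
Y = 34932 (Y = 2 + (-200*(-174) + 130) = 2 + (34800 + 130) = 2 + 34930 = 34932)
(t(-460) + v) + Y = ((-224 + (-460)³ - 1718*(-460) + 40*(-460)²)/(66 - 460) - 27967) + 34932 = ((-224 - 97336000 + 790280 + 40*211600)/(-394) - 27967) + 34932 = (-(-224 - 97336000 + 790280 + 8464000)/394 - 27967) + 34932 = (-1/394*(-88081944) - 27967) + 34932 = (44040972/197 - 27967) + 34932 = 38531473/197 + 34932 = 45413077/197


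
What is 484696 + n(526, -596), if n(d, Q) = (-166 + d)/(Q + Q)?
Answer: 72219659/149 ≈ 4.8470e+5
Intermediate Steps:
n(d, Q) = (-166 + d)/(2*Q) (n(d, Q) = (-166 + d)/((2*Q)) = (-166 + d)*(1/(2*Q)) = (-166 + d)/(2*Q))
484696 + n(526, -596) = 484696 + (½)*(-166 + 526)/(-596) = 484696 + (½)*(-1/596)*360 = 484696 - 45/149 = 72219659/149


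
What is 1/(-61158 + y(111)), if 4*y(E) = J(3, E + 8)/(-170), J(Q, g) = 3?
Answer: -680/41587443 ≈ -1.6351e-5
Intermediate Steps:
y(E) = -3/680 (y(E) = (3/(-170))/4 = (3*(-1/170))/4 = (¼)*(-3/170) = -3/680)
1/(-61158 + y(111)) = 1/(-61158 - 3/680) = 1/(-41587443/680) = -680/41587443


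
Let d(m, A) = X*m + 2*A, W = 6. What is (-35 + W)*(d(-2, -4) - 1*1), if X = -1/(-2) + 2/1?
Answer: 406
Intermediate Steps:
X = 5/2 (X = -1*(-1/2) + 2*1 = 1/2 + 2 = 5/2 ≈ 2.5000)
d(m, A) = 2*A + 5*m/2 (d(m, A) = 5*m/2 + 2*A = 2*A + 5*m/2)
(-35 + W)*(d(-2, -4) - 1*1) = (-35 + 6)*((2*(-4) + (5/2)*(-2)) - 1*1) = -29*((-8 - 5) - 1) = -29*(-13 - 1) = -29*(-14) = 406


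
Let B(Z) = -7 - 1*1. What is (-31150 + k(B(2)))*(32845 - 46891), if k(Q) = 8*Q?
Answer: 438431844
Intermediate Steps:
B(Z) = -8 (B(Z) = -7 - 1 = -8)
(-31150 + k(B(2)))*(32845 - 46891) = (-31150 + 8*(-8))*(32845 - 46891) = (-31150 - 64)*(-14046) = -31214*(-14046) = 438431844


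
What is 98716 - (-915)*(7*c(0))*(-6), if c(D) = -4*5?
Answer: 867316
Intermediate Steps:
c(D) = -20
98716 - (-915)*(7*c(0))*(-6) = 98716 - (-915)*(7*(-20))*(-6) = 98716 - (-915)*(-140*(-6)) = 98716 - (-915)*840 = 98716 - 1*(-768600) = 98716 + 768600 = 867316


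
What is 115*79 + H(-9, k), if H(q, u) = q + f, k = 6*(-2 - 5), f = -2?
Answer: 9074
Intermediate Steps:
k = -42 (k = 6*(-7) = -42)
H(q, u) = -2 + q (H(q, u) = q - 2 = -2 + q)
115*79 + H(-9, k) = 115*79 + (-2 - 9) = 9085 - 11 = 9074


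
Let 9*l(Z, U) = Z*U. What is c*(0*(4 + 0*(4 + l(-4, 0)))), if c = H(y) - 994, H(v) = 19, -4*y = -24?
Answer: 0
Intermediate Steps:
l(Z, U) = U*Z/9 (l(Z, U) = (Z*U)/9 = (U*Z)/9 = U*Z/9)
y = 6 (y = -¼*(-24) = 6)
c = -975 (c = 19 - 994 = -975)
c*(0*(4 + 0*(4 + l(-4, 0)))) = -0*(4 + 0*(4 + (⅑)*0*(-4))) = -0*(4 + 0*(4 + 0)) = -0*(4 + 0*4) = -0*(4 + 0) = -0*4 = -975*0 = 0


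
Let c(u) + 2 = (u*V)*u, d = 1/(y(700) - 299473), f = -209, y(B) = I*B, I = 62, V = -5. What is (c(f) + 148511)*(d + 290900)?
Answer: -5206667368817304/256073 ≈ -2.0333e+10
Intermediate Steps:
y(B) = 62*B
d = -1/256073 (d = 1/(62*700 - 299473) = 1/(43400 - 299473) = 1/(-256073) = -1/256073 ≈ -3.9051e-6)
c(u) = -2 - 5*u² (c(u) = -2 + (u*(-5))*u = -2 + (-5*u)*u = -2 - 5*u²)
(c(f) + 148511)*(d + 290900) = ((-2 - 5*(-209)²) + 148511)*(-1/256073 + 290900) = ((-2 - 5*43681) + 148511)*(74491635699/256073) = ((-2 - 218405) + 148511)*(74491635699/256073) = (-218407 + 148511)*(74491635699/256073) = -69896*74491635699/256073 = -5206667368817304/256073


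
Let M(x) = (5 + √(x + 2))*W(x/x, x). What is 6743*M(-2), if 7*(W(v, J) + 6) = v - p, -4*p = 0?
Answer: -1382315/7 ≈ -1.9747e+5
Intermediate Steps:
p = 0 (p = -¼*0 = 0)
W(v, J) = -6 + v/7 (W(v, J) = -6 + (v - 1*0)/7 = -6 + (v + 0)/7 = -6 + v/7)
M(x) = -205/7 - 41*√(2 + x)/7 (M(x) = (5 + √(x + 2))*(-6 + (x/x)/7) = (5 + √(2 + x))*(-6 + (⅐)*1) = (5 + √(2 + x))*(-6 + ⅐) = (5 + √(2 + x))*(-41/7) = -205/7 - 41*√(2 + x)/7)
6743*M(-2) = 6743*(-205/7 - 41*√(2 - 2)/7) = 6743*(-205/7 - 41*√0/7) = 6743*(-205/7 - 41/7*0) = 6743*(-205/7 + 0) = 6743*(-205/7) = -1382315/7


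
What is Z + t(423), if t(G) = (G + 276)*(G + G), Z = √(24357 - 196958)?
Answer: 591354 + I*√172601 ≈ 5.9135e+5 + 415.45*I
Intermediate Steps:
Z = I*√172601 (Z = √(-172601) = I*√172601 ≈ 415.45*I)
t(G) = 2*G*(276 + G) (t(G) = (276 + G)*(2*G) = 2*G*(276 + G))
Z + t(423) = I*√172601 + 2*423*(276 + 423) = I*√172601 + 2*423*699 = I*√172601 + 591354 = 591354 + I*√172601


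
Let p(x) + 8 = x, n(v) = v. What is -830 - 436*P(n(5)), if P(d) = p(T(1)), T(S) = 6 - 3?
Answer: 1350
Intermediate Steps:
T(S) = 3
p(x) = -8 + x
P(d) = -5 (P(d) = -8 + 3 = -5)
-830 - 436*P(n(5)) = -830 - 436*(-5) = -830 + 2180 = 1350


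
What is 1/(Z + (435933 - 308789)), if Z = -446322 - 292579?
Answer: -1/611757 ≈ -1.6346e-6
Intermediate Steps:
Z = -738901
1/(Z + (435933 - 308789)) = 1/(-738901 + (435933 - 308789)) = 1/(-738901 + 127144) = 1/(-611757) = -1/611757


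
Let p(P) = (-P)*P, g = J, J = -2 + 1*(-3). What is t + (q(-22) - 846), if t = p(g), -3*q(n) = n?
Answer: -2591/3 ≈ -863.67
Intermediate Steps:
q(n) = -n/3
J = -5 (J = -2 - 3 = -5)
g = -5
p(P) = -P²
t = -25 (t = -1*(-5)² = -1*25 = -25)
t + (q(-22) - 846) = -25 + (-⅓*(-22) - 846) = -25 + (22/3 - 846) = -25 - 2516/3 = -2591/3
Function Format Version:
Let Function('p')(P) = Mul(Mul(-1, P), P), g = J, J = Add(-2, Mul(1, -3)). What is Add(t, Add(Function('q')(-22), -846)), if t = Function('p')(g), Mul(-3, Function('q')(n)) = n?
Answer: Rational(-2591, 3) ≈ -863.67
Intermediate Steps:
Function('q')(n) = Mul(Rational(-1, 3), n)
J = -5 (J = Add(-2, -3) = -5)
g = -5
Function('p')(P) = Mul(-1, Pow(P, 2))
t = -25 (t = Mul(-1, Pow(-5, 2)) = Mul(-1, 25) = -25)
Add(t, Add(Function('q')(-22), -846)) = Add(-25, Add(Mul(Rational(-1, 3), -22), -846)) = Add(-25, Add(Rational(22, 3), -846)) = Add(-25, Rational(-2516, 3)) = Rational(-2591, 3)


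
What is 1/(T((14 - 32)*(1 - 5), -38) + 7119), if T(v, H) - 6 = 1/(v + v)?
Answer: 144/1026001 ≈ 0.00014035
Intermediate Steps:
T(v, H) = 6 + 1/(2*v) (T(v, H) = 6 + 1/(v + v) = 6 + 1/(2*v))
1/(T((14 - 32)*(1 - 5), -38) + 7119) = 1/((6 + 1/(2*(((14 - 32)*(1 - 5))))) + 7119) = 1/((6 + 1/(2*((-18*(-4))))) + 7119) = 1/((6 + (½)/72) + 7119) = 1/((6 + (½)*(1/72)) + 7119) = 1/((6 + 1/144) + 7119) = 1/(865/144 + 7119) = 1/(1026001/144) = 144/1026001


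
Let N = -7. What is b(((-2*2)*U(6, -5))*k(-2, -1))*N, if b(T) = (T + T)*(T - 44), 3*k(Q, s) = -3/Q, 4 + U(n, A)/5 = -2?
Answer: -13440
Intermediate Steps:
U(n, A) = -30 (U(n, A) = -20 + 5*(-2) = -20 - 10 = -30)
k(Q, s) = -1/Q (k(Q, s) = (-3/Q)/3 = -1/Q)
b(T) = 2*T*(-44 + T) (b(T) = (2*T)*(-44 + T) = 2*T*(-44 + T))
b(((-2*2)*U(6, -5))*k(-2, -1))*N = (2*((-2*2*(-30))*(-1/(-2)))*(-44 + (-2*2*(-30))*(-1/(-2))))*(-7) = (2*((-4*(-30))*(-1*(-½)))*(-44 + (-4*(-30))*(-1*(-½))))*(-7) = (2*(120*(½))*(-44 + 120*(½)))*(-7) = (2*60*(-44 + 60))*(-7) = (2*60*16)*(-7) = 1920*(-7) = -13440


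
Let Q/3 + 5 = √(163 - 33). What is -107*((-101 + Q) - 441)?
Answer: 59599 - 321*√130 ≈ 55939.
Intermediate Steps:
Q = -15 + 3*√130 (Q = -15 + 3*√(163 - 33) = -15 + 3*√130 ≈ 19.205)
-107*((-101 + Q) - 441) = -107*((-101 + (-15 + 3*√130)) - 441) = -107*((-116 + 3*√130) - 441) = -107*(-557 + 3*√130) = 59599 - 321*√130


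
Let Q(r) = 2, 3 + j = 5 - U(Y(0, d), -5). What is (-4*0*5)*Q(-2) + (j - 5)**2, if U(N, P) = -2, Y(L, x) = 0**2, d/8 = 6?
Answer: 1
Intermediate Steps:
d = 48 (d = 8*6 = 48)
Y(L, x) = 0
j = 4 (j = -3 + (5 - 1*(-2)) = -3 + (5 + 2) = -3 + 7 = 4)
(-4*0*5)*Q(-2) + (j - 5)**2 = (-4*0*5)*2 + (4 - 5)**2 = (0*5)*2 + (-1)**2 = 0*2 + 1 = 0 + 1 = 1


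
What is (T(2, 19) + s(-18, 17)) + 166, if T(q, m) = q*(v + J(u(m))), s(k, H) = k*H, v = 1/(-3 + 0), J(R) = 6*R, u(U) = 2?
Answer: -350/3 ≈ -116.67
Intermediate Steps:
v = -⅓ (v = 1/(-3) = -⅓ ≈ -0.33333)
s(k, H) = H*k
T(q, m) = 35*q/3 (T(q, m) = q*(-⅓ + 6*2) = q*(-⅓ + 12) = q*(35/3) = 35*q/3)
(T(2, 19) + s(-18, 17)) + 166 = ((35/3)*2 + 17*(-18)) + 166 = (70/3 - 306) + 166 = -848/3 + 166 = -350/3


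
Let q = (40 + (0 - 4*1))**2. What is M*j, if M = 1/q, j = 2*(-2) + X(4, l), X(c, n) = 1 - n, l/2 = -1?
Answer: -1/1296 ≈ -0.00077160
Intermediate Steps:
l = -2 (l = 2*(-1) = -2)
q = 1296 (q = (40 + (0 - 4))**2 = (40 - 4)**2 = 36**2 = 1296)
j = -1 (j = 2*(-2) + (1 - 1*(-2)) = -4 + (1 + 2) = -4 + 3 = -1)
M = 1/1296 ≈ 0.00077160
M*j = (1/1296)*(-1) = -1/1296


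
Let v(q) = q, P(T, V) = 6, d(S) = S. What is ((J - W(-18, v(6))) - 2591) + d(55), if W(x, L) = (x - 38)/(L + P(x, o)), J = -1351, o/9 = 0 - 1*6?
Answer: -11647/3 ≈ -3882.3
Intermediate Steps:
o = -54 (o = 9*(0 - 1*6) = 9*(0 - 6) = 9*(-6) = -54)
W(x, L) = (-38 + x)/(6 + L) (W(x, L) = (x - 38)/(L + 6) = (-38 + x)/(6 + L))
((J - W(-18, v(6))) - 2591) + d(55) = ((-1351 - (-38 - 18)/(6 + 6)) - 2591) + 55 = ((-1351 - (-56)/12) - 2591) + 55 = ((-1351 - 1*(-14/3)) - 2591) + 55 = ((-1351 + 14/3) - 2591) + 55 = (-4039/3 - 2591) + 55 = -11812/3 + 55 = -11647/3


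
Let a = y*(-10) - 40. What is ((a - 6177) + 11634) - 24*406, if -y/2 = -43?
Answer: -5187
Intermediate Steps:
y = 86 (y = -2*(-43) = 86)
a = -900 (a = 86*(-10) - 40 = -860 - 40 = -900)
((a - 6177) + 11634) - 24*406 = ((-900 - 6177) + 11634) - 24*406 = (-7077 + 11634) - 1*9744 = 4557 - 9744 = -5187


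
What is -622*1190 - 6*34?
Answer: -740384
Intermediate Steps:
-622*1190 - 6*34 = -740180 - 204 = -740384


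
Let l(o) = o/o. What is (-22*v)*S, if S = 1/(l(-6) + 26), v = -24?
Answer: 176/9 ≈ 19.556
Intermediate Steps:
l(o) = 1
S = 1/27 (S = 1/(1 + 26) = 1/27 ≈ 0.037037)
(-22*v)*S = -22*(-24)*(1/27) = 528*(1/27) = 176/9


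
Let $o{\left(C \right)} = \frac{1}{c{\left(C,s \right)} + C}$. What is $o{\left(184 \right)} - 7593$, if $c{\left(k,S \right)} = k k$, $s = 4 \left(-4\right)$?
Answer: $- \frac{258465719}{34040} \approx -7593.0$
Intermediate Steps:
$s = -16$
$c{\left(k,S \right)} = k^{2}$
$o{\left(C \right)} = \frac{1}{C + C^{2}}$ ($o{\left(C \right)} = \frac{1}{C^{2} + C} = \frac{1}{C + C^{2}}$)
$o{\left(184 \right)} - 7593 = \frac{1}{184 \left(1 + 184\right)} - 7593 = \frac{1}{184 \cdot 185} - 7593 = \frac{1}{184} \cdot \frac{1}{185} - 7593 = \frac{1}{34040} - 7593 = - \frac{258465719}{34040}$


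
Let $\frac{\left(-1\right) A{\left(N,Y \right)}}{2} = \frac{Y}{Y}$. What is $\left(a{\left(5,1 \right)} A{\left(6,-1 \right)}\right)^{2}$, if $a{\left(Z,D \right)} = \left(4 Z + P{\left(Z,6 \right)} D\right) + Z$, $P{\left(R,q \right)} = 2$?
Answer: $2916$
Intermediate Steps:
$a{\left(Z,D \right)} = 2 D + 5 Z$ ($a{\left(Z,D \right)} = \left(4 Z + 2 D\right) + Z = \left(2 D + 4 Z\right) + Z = 2 D + 5 Z$)
$A{\left(N,Y \right)} = -2$ ($A{\left(N,Y \right)} = - 2 \frac{Y}{Y} = \left(-2\right) 1 = -2$)
$\left(a{\left(5,1 \right)} A{\left(6,-1 \right)}\right)^{2} = \left(\left(2 \cdot 1 + 5 \cdot 5\right) \left(-2\right)\right)^{2} = \left(\left(2 + 25\right) \left(-2\right)\right)^{2} = \left(27 \left(-2\right)\right)^{2} = \left(-54\right)^{2} = 2916$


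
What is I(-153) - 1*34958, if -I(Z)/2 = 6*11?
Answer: -35090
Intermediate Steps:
I(Z) = -132 (I(Z) = -12*11 = -2*66 = -132)
I(-153) - 1*34958 = -132 - 1*34958 = -132 - 34958 = -35090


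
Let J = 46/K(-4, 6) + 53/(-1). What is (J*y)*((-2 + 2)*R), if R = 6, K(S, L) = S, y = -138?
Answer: 0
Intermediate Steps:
J = -129/2 (J = 46/(-4) + 53/(-1) = 46*(-1/4) + 53*(-1) = -23/2 - 53 = -129/2 ≈ -64.500)
(J*y)*((-2 + 2)*R) = (-129/2*(-138))*((-2 + 2)*6) = 8901*(0*6) = 8901*0 = 0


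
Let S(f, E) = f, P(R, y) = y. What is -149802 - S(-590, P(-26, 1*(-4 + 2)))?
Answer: -149212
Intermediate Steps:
-149802 - S(-590, P(-26, 1*(-4 + 2))) = -149802 - 1*(-590) = -149802 + 590 = -149212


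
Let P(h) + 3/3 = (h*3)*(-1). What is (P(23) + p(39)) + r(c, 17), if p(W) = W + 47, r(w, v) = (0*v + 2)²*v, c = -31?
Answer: 84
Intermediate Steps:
r(w, v) = 4*v (r(w, v) = (0 + 2)²*v = 2²*v = 4*v)
P(h) = -1 - 3*h (P(h) = -1 + (h*3)*(-1) = -1 + (3*h)*(-1) = -1 - 3*h)
p(W) = 47 + W
(P(23) + p(39)) + r(c, 17) = ((-1 - 3*23) + (47 + 39)) + 4*17 = ((-1 - 69) + 86) + 68 = (-70 + 86) + 68 = 16 + 68 = 84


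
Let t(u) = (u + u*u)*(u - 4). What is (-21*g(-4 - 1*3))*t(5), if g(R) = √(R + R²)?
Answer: -630*√42 ≈ -4082.9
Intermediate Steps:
t(u) = (-4 + u)*(u + u²) (t(u) = (u + u²)*(-4 + u) = (-4 + u)*(u + u²))
(-21*g(-4 - 1*3))*t(5) = (-21*√42)*(5*(-4 + 5² - 3*5)) = (-21*√42)*(5*(-4 + 25 - 15)) = (-21*√42)*(5*6) = -21*√42*30 = -630*√42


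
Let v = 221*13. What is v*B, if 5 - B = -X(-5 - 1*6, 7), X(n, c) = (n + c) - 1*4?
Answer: -8619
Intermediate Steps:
X(n, c) = -4 + c + n (X(n, c) = (c + n) - 4 = -4 + c + n)
B = -3 (B = 5 - (-1)*(-4 + 7 + (-5 - 1*6)) = 5 - (-1)*(-4 + 7 + (-5 - 6)) = 5 - (-1)*(-4 + 7 - 11) = 5 - (-1)*(-8) = 5 - 1*8 = 5 - 8 = -3)
v = 2873
v*B = 2873*(-3) = -8619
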